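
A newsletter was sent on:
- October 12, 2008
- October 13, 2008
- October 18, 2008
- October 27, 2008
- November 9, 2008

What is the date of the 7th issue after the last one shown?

Intervals are 1, 5, 9, 13 days — an arithmetic progression with common difference 4.
Next gap: 17 days. November 9, 2008 + 17 days = November 26, 2008.
Next gap: 21 days. November 26, 2008 + 21 days = December 17, 2008.
Next gap: 25 days. December 17, 2008 + 25 days = January 11, 2009.
Next gap: 29 days. January 11, 2009 + 29 days = February 9, 2009.
Next gap: 33 days. February 9, 2009 + 33 days = March 14, 2009.
Next gap: 37 days. March 14, 2009 + 37 days = April 20, 2009.
Next gap: 41 days. April 20, 2009 + 41 days = May 31, 2009.

May 31, 2009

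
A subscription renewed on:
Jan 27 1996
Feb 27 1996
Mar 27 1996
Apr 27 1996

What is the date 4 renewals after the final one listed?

Each date is the 27th; the gaps (31, 29, 31) track the month lengths.
The rule is the 27th of each month.
May 1996: May 27 1996.
June 1996: Jun 27 1996.
July 1996: Jul 27 1996.
August 1996: Aug 27 1996.

Aug 27 1996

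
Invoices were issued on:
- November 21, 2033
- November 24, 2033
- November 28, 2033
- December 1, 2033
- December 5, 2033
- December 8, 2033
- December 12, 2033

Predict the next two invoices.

December 15, 2033; December 19, 2033

Gaps: 3, 4, 3, 4, 3, 4 days — not constant, but cyclic with period 2.
The events fall on every Monday and Thursday.
Next Thursday: December 15, 2033.
The following Monday is December 19, 2033.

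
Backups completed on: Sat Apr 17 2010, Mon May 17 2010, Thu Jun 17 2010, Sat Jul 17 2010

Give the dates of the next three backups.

Gaps: 30, 31, 30 days — not constant. Every event is on the 17th of the month.
Pattern: the 17th of each month.
August 2010: Tue Aug 17 2010.
September 2010: Fri Sep 17 2010.
Next: October 2010 → Sun Oct 17 2010.

Tue Aug 17 2010, Fri Sep 17 2010, Sun Oct 17 2010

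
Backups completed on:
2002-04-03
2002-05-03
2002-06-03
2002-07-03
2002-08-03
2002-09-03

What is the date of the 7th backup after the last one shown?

2003-04-03

Gaps: 30, 31, 30, 31, 31 days — not constant. Every event is on the 3rd of the month.
Pattern: the 3rd of each month.
Next: October 2002 → 2002-10-03.
Next: November 2002 → 2002-11-03.
Next: December 2002 → 2002-12-03.
Next: January 2003 → 2003-01-03.
February 2003: 2003-02-03.
March 2003: 2003-03-03.
April 2003: 2003-04-03.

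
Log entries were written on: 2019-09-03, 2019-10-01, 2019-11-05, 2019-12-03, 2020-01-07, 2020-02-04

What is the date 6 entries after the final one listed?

Gaps: 28, 35, 28, 35, 28 days — a mix of 28 and 35. Every date is a Tuesday.
Each is the 1st Tuesday of its month.
March 2020 — 1st Tuesday is 2020-03-03.
1st Tuesday of April 2020: 2020-04-07.
1st Tuesday of May 2020: 2020-05-05.
June 2020 — 1st Tuesday is 2020-06-02.
1st Tuesday of July 2020: 2020-07-07.
1st Tuesday of August 2020: 2020-08-04.

2020-08-04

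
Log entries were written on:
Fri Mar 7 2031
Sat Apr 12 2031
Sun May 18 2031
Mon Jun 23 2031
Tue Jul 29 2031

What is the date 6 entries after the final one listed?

Every event comes 36 days after the last (36, 36, 36, 36).
Tue Jul 29 2031 + 36 days = Wed Sep 3 2031.
Wed Sep 3 2031 + 36 days = Thu Oct 9 2031.
Thu Oct 9 2031 + 36 days = Fri Nov 14 2031.
Fri Nov 14 2031 + 36 days = Sat Dec 20 2031.
Sat Dec 20 2031 + 36 days = Sun Jan 25 2032.
Sun Jan 25 2032 + 36 days = Mon Mar 1 2032.

Mon Mar 1 2032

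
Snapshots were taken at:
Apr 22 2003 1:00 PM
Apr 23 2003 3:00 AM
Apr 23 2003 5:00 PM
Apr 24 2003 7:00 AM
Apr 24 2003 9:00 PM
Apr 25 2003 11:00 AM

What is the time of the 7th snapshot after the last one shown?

Gaps: 14, 14, 14, 14, 14 hours — each event is 14 hours after the previous one.
Apr 25 2003 11:00 AM + 14 h = Apr 26 2003 1:00 AM.
Apr 26 2003 1:00 AM + 14 h = Apr 26 2003 3:00 PM.
Apr 26 2003 3:00 PM + 14 h = Apr 27 2003 5:00 AM.
Apr 27 2003 5:00 AM + 14 h = Apr 27 2003 7:00 PM.
Apr 27 2003 7:00 PM + 14 h = Apr 28 2003 9:00 AM.
Apr 28 2003 9:00 AM + 14 h = Apr 28 2003 11:00 PM.
Apr 28 2003 11:00 PM + 14 h = Apr 29 2003 1:00 PM.

Apr 29 2003 1:00 PM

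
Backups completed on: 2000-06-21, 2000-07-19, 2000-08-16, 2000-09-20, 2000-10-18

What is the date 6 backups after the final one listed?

All dates are Wednesdays, 28, 28, 35, 28 days apart.
Specifically, the 3rd Wednesday of each month.
November 2000 — 3rd Wednesday is 2000-11-15.
3rd Wednesday of December 2000: 2000-12-20.
January 2001 — 3rd Wednesday is 2001-01-17.
3rd Wednesday of February 2001: 2001-02-21.
3rd Wednesday of March 2001: 2001-03-21.
April 2001 — 3rd Wednesday is 2001-04-18.

2001-04-18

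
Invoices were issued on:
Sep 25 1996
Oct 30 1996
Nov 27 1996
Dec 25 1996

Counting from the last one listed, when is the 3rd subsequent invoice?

Every date is a Wednesday; gaps 35, 28, 28 days.
Each is the last Wednesday of its month (at least one falls on the 29th or later, ruling out '4th Wednesday').
Last Wednesday of January 1997: Jan 29 1997.
February 1997 ends with Wednesday Feb 26 1997.
March 1997 ends with Wednesday Mar 26 1997.

Mar 26 1997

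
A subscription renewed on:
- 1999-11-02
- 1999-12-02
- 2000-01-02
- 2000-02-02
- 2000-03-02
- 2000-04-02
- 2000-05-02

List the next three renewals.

2000-06-02, 2000-07-02, 2000-08-02

The day-of-month is always 2 (30, 31, 31, 29, 31, 30 days between events).
So this recurs on the 2nd of each month.
Next: June 2000 → 2000-06-02.
Next: July 2000 → 2000-07-02.
Next: August 2000 → 2000-08-02.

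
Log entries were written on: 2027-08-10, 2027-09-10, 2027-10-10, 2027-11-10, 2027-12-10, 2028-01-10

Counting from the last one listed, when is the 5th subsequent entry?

2028-06-10

Each date is the 10th; the gaps (31, 30, 31, 30, 31) track the month lengths.
The rule is the 10th of each month.
February 2028: 2028-02-10.
March 2028: 2028-03-10.
April 2028: 2028-04-10.
Next: May 2028 → 2028-05-10.
June 2028: 2028-06-10.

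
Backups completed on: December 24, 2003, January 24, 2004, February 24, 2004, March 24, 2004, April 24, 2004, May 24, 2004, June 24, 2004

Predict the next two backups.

July 24, 2004; August 24, 2004

Gaps: 31, 31, 29, 31, 30, 31 days — not constant. Every event is on the 24th of the month.
Pattern: the 24th of each month.
July 2004: July 24, 2004.
Next: August 2004 → August 24, 2004.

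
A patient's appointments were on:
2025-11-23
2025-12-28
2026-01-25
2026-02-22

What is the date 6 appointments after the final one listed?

2026-08-23

Gaps: 35, 28, 28 days — a mix of 28 and 35. Every date is a Sunday.
Each is the 4th Sunday of its month.
March 2026 — 4th Sunday is 2026-03-22.
4th Sunday of April 2026: 2026-04-26.
4th Sunday of May 2026: 2026-05-24.
4th Sunday of June 2026: 2026-06-28.
July 2026 — 4th Sunday is 2026-07-26.
4th Sunday of August 2026: 2026-08-23.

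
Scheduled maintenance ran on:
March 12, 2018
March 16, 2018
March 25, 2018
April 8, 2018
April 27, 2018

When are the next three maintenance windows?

May 21, 2018; June 19, 2018; July 23, 2018

Gaps: 4, 9, 14, 19 days — each gap is 5 larger than the previous one.
Next gap: 24 days. April 27, 2018 + 24 days = May 21, 2018.
Next gap: 29 days. May 21, 2018 + 29 days = June 19, 2018.
Next gap: 34 days. June 19, 2018 + 34 days = July 23, 2018.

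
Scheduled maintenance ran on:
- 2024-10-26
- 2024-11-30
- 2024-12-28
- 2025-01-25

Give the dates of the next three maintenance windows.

These are Saturdays with 35, 28, 28-day gaps.
Each is the final Saturday of its month — 2024-11-30 is past the 28th, so '4th Saturday' doesn't fit.
February 2025 ends with Saturday 2025-02-22.
Last Saturday of March 2025: 2025-03-29.
Last Saturday of April 2025: 2025-04-26.

2025-02-22, 2025-03-29, 2025-04-26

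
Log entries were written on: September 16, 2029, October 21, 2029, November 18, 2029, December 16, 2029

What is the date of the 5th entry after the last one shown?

These are Sundays at 28- or 35-day spacing (35, 28, 28).
The pattern: 3rd Sunday of the month.
January 2030 — 3rd Sunday is January 20, 2030.
3rd Sunday of February 2030: February 17, 2030.
March 2030 — 3rd Sunday is March 17, 2030.
April 2030 — 3rd Sunday is April 21, 2030.
May 2030 — 3rd Sunday is May 19, 2030.

May 19, 2030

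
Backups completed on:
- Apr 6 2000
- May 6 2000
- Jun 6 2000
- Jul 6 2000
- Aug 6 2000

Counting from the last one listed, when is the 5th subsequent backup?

Gaps: 30, 31, 30, 31 days — not constant. Every event is on the 6th of the month.
Pattern: the 6th of each month.
Next: September 2000 → Sep 6 2000.
October 2000: Oct 6 2000.
Next: November 2000 → Nov 6 2000.
Next: December 2000 → Dec 6 2000.
January 2001: Jan 6 2001.

Jan 6 2001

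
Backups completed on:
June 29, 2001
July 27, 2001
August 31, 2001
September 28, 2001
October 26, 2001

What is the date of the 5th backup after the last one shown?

These are Fridays with 28, 35, 28, 28-day gaps.
Each is the final Friday of its month — June 29, 2001 is past the 28th, so '4th Friday' doesn't fit.
November 2001 ends with Friday November 30, 2001.
December 2001 ends with Friday December 28, 2001.
Last Friday of January 2002: January 25, 2002.
February 2002 ends with Friday February 22, 2002.
March 2002 ends with Friday March 29, 2002.

March 29, 2002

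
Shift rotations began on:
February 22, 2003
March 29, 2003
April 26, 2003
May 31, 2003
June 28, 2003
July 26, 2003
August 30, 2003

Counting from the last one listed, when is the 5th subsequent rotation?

January 31, 2004

Every date is a Saturday; gaps 35, 28, 35, 28, 28, 35 days.
Each is the last Saturday of its month (at least one falls on the 29th or later, ruling out '4th Saturday').
Last Saturday of September 2003: September 27, 2003.
Last Saturday of October 2003: October 25, 2003.
November 2003 ends with Saturday November 29, 2003.
December 2003 ends with Saturday December 27, 2003.
January 2004 ends with Saturday January 31, 2004.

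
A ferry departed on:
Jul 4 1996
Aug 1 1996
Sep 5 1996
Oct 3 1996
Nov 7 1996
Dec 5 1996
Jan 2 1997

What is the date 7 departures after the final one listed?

Gaps: 28, 35, 28, 35, 28, 28 days — a mix of 28 and 35. Every date is a Thursday.
Each is the 1st Thursday of its month.
1st Thursday of February 1997: Feb 6 1997.
1st Thursday of March 1997: Mar 6 1997.
April 1997 — 1st Thursday is Apr 3 1997.
1st Thursday of May 1997: May 1 1997.
June 1997 — 1st Thursday is Jun 5 1997.
July 1997 — 1st Thursday is Jul 3 1997.
1st Thursday of August 1997: Aug 7 1997.

Aug 7 1997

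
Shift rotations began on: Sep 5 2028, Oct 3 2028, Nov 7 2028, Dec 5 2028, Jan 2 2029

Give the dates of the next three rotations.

Feb 6 2029, Mar 6 2029, Apr 3 2029

All dates are Tuesdays, 28, 35, 28, 28 days apart.
Specifically, the 1st Tuesday of each month.
February 2029 — 1st Tuesday is Feb 6 2029.
1st Tuesday of March 2029: Mar 6 2029.
1st Tuesday of April 2029: Apr 3 2029.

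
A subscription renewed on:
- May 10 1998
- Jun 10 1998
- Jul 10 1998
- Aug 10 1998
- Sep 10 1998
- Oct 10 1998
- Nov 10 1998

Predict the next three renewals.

Gaps: 31, 30, 31, 31, 30, 31 days — not constant. Every event is on the 10th of the month.
Pattern: the 10th of each month.
December 1998: Dec 10 1998.
January 1999: Jan 10 1999.
February 1999: Feb 10 1999.

Dec 10 1998, Jan 10 1999, Feb 10 1999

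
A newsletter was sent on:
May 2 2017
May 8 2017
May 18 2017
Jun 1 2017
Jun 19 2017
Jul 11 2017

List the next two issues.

Aug 6 2017, Sep 5 2017

Intervals are 6, 10, 14, 18, 22 days — an arithmetic progression with common difference 4.
Next gap: 26 days. Jul 11 2017 + 26 days = Aug 6 2017.
Next gap: 30 days. Aug 6 2017 + 30 days = Sep 5 2017.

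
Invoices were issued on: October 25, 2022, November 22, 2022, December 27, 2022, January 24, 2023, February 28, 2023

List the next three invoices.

March 28, 2023; April 25, 2023; May 23, 2023

These are Tuesdays at 28- or 35-day spacing (28, 35, 28, 35).
The pattern: 4th Tuesday of the month.
4th Tuesday of March 2023: March 28, 2023.
April 2023 — 4th Tuesday is April 25, 2023.
May 2023 — 4th Tuesday is May 23, 2023.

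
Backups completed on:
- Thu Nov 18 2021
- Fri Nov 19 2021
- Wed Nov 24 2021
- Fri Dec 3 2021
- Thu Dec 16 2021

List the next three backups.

Intervals are 1, 5, 9, 13 days — an arithmetic progression with common difference 4.
Next gap: 17 days. Thu Dec 16 2021 + 17 days = Sun Jan 2 2022.
Next gap: 21 days. Sun Jan 2 2022 + 21 days = Sun Jan 23 2022.
Next gap: 25 days. Sun Jan 23 2022 + 25 days = Thu Feb 17 2022.

Sun Jan 2 2022, Sun Jan 23 2022, Thu Feb 17 2022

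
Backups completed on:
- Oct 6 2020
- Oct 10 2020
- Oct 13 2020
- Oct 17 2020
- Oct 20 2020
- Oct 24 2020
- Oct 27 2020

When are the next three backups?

Oct 31 2020, Nov 3 2020, Nov 7 2020

The gap pattern 4, 3, 4, 3, 4, 3 repeats every 2 events.
These are the Tuesdays and Saturdays of each week.
The following Saturday is Oct 31 2020.
The following Tuesday is Nov 3 2020.
Next Saturday: Nov 7 2020.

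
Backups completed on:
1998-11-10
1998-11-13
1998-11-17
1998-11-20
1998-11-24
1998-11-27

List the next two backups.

1998-12-01, 1998-12-04

Gaps: 3, 4, 3, 4, 3 days — not constant, but cyclic with period 2.
The events fall on every Tuesday and Friday.
Next Tuesday: 1998-12-01.
Next Friday: 1998-12-04.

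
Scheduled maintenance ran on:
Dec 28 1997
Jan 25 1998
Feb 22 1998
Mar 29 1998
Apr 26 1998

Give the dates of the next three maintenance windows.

May 31 1998, Jun 28 1998, Jul 26 1998

All Sundays; the gaps (28, 28, 35, 28) vary with month length.
This is the last Sunday of each month.
Last Sunday of May 1998: May 31 1998.
Last Sunday of June 1998: Jun 28 1998.
July 1998 ends with Sunday Jul 26 1998.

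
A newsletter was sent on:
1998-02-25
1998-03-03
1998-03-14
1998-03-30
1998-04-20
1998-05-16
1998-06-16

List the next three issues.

1998-07-22, 1998-09-01, 1998-10-17

Gaps: 6, 11, 16, 21, 26, 31 days — each gap is 5 larger than the previous one.
Next gap: 36 days. 1998-06-16 + 36 days = 1998-07-22.
Next gap: 41 days. 1998-07-22 + 41 days = 1998-09-01.
Next gap: 46 days. 1998-09-01 + 46 days = 1998-10-17.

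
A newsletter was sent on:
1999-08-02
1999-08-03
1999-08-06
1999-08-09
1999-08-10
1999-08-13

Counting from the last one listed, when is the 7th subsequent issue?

Gaps: 1, 3, 3, 1, 3 days — not constant, but cyclic with period 3.
The events fall on every Monday, Tuesday and Friday.
Next Monday: 1999-08-16.
Next Tuesday: 1999-08-17.
The following Friday is 1999-08-20.
Next Monday: 1999-08-23.
Next Tuesday: 1999-08-24.
Next Friday: 1999-08-27.
The following Monday is 1999-08-30.

1999-08-30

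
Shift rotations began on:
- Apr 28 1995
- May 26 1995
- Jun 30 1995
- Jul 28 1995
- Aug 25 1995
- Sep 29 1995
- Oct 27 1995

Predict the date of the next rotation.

Nov 24 1995

Every date is a Friday; gaps 28, 35, 28, 28, 35, 28 days.
Each is the last Friday of its month (at least one falls on the 29th or later, ruling out '4th Friday').
November 1995 ends with Friday Nov 24 1995.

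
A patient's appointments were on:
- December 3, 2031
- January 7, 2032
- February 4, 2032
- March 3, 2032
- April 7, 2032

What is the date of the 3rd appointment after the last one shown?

July 7, 2032

These are Wednesdays at 28- or 35-day spacing (35, 28, 28, 35).
The pattern: 1st Wednesday of the month.
May 2032 — 1st Wednesday is May 5, 2032.
June 2032 — 1st Wednesday is June 2, 2032.
July 2032 — 1st Wednesday is July 7, 2032.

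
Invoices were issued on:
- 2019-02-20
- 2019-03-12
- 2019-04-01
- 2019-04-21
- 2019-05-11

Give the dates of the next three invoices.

2019-05-31, 2019-06-20, 2019-07-10

The spacing is 20, 20, 20, 20 days — always 20 days.
2019-05-11 + 20 days = 2019-05-31.
2019-05-31 + 20 days = 2019-06-20.
2019-06-20 + 20 days = 2019-07-10.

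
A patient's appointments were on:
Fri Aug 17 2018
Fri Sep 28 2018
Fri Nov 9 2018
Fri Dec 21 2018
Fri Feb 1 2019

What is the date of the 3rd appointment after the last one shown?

Gaps between consecutive events: 42, 42, 42, 42 days — a constant 42-day interval.
Fri Feb 1 2019 + 42 days = Fri Mar 15 2019.
Fri Mar 15 2019 + 42 days = Fri Apr 26 2019.
Fri Apr 26 2019 + 42 days = Fri Jun 7 2019.

Fri Jun 7 2019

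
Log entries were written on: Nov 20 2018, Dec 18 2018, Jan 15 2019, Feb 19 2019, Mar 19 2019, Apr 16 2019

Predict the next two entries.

These are Tuesdays at 28- or 35-day spacing (28, 28, 35, 28, 28).
The pattern: 3rd Tuesday of the month.
3rd Tuesday of May 2019: May 21 2019.
June 2019 — 3rd Tuesday is Jun 18 2019.

May 21 2019, Jun 18 2019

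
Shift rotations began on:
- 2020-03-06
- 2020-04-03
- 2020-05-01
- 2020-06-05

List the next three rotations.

These are Fridays at 28- or 35-day spacing (28, 28, 35).
The pattern: 1st Friday of the month.
1st Friday of July 2020: 2020-07-03.
August 2020 — 1st Friday is 2020-08-07.
1st Friday of September 2020: 2020-09-04.

2020-07-03, 2020-08-07, 2020-09-04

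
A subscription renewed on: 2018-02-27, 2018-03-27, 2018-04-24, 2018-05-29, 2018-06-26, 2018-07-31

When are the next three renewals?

2018-08-28, 2018-09-25, 2018-10-30

All Tuesdays; the gaps (28, 28, 35, 28, 35) vary with month length.
This is the last Tuesday of each month.
August 2018 ends with Tuesday 2018-08-28.
September 2018 ends with Tuesday 2018-09-25.
October 2018 ends with Tuesday 2018-10-30.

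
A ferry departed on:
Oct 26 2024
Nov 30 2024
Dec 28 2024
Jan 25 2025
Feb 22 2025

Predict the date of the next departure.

These are Saturdays with 35, 28, 28, 28-day gaps.
Each is the final Saturday of its month — Nov 30 2024 is past the 28th, so '4th Saturday' doesn't fit.
Last Saturday of March 2025: Mar 29 2025.

Mar 29 2025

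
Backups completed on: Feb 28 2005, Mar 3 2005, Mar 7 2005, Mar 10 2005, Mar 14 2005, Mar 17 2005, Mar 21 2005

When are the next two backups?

Mar 24 2005, Mar 28 2005

Every event lands on a Monday or Thursday (gaps cycle 3, 4, 3, 4, 3, 4).
So the schedule is: every Monday and Thursday.
Next Thursday: Mar 24 2005.
Next Monday: Mar 28 2005.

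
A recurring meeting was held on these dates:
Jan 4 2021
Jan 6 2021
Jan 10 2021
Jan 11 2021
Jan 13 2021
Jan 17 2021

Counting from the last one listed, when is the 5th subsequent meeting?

Gaps: 2, 4, 1, 2, 4 days — not constant, but cyclic with period 3.
The events fall on every Monday, Wednesday and Sunday.
The following Monday is Jan 18 2021.
The following Wednesday is Jan 20 2021.
Next Sunday: Jan 24 2021.
The following Monday is Jan 25 2021.
The following Wednesday is Jan 27 2021.

Jan 27 2021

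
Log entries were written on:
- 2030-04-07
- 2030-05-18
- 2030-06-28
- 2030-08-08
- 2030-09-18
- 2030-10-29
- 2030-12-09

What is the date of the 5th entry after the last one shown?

2031-07-02

Every event comes 41 days after the last (41, 41, 41, 41, 41, 41).
2030-12-09 + 41 days = 2031-01-19.
2031-01-19 + 41 days = 2031-03-01.
2031-03-01 + 41 days = 2031-04-11.
2031-04-11 + 41 days = 2031-05-22.
2031-05-22 + 41 days = 2031-07-02.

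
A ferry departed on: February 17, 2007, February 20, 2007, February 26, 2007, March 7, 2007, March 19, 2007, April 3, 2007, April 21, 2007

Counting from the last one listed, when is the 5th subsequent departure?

The spacing grows by 3 each time: 3, 6, 9, 12, 15, 18 days.
Next gap: 21 days. April 21, 2007 + 21 days = May 12, 2007.
Next gap: 24 days. May 12, 2007 + 24 days = June 5, 2007.
Next gap: 27 days. June 5, 2007 + 27 days = July 2, 2007.
Next gap: 30 days. July 2, 2007 + 30 days = August 1, 2007.
Next gap: 33 days. August 1, 2007 + 33 days = September 3, 2007.

September 3, 2007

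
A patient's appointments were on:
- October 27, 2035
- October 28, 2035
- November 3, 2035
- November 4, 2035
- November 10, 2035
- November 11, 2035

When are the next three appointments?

The gap pattern 1, 6, 1, 6, 1 repeats every 2 events.
These are the Saturdays and Sundays of each week.
Next Saturday: November 17, 2035.
The following Sunday is November 18, 2035.
Next Saturday: November 24, 2035.

November 17, 2035; November 18, 2035; November 24, 2035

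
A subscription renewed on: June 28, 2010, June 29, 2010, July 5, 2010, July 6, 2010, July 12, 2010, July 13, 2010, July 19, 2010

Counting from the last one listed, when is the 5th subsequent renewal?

August 3, 2010

Every event lands on a Monday or Tuesday (gaps cycle 1, 6, 1, 6, 1, 6).
So the schedule is: every Monday and Tuesday.
The following Tuesday is July 20, 2010.
Next Monday: July 26, 2010.
The following Tuesday is July 27, 2010.
Next Monday: August 2, 2010.
Next Tuesday: August 3, 2010.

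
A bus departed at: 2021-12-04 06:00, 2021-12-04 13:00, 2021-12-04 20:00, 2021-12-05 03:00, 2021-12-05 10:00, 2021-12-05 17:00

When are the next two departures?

2021-12-06 00:00, 2021-12-06 07:00

The interval is a steady 7 hours (7, 7, 7, 7, 7).
2021-12-05 17:00 + 7 h = 2021-12-06 00:00.
2021-12-06 00:00 + 7 h = 2021-12-06 07:00.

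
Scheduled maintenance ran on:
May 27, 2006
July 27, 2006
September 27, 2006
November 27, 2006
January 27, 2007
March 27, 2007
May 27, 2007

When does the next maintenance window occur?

July 27, 2007

Each date is the 27th; the gaps (61, 62, 61, 61, 59, 61) track the month lengths.
The rule is the 27th of every 2 months.
July 2007: July 27, 2007.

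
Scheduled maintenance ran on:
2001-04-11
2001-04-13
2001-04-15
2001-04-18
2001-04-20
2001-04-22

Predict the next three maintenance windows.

2001-04-25, 2001-04-27, 2001-04-29

The gap pattern 2, 2, 3, 2, 2 repeats every 3 events.
These are the Wednesdays, Fridays and Sundays of each week.
The following Wednesday is 2001-04-25.
The following Friday is 2001-04-27.
Next Sunday: 2001-04-29.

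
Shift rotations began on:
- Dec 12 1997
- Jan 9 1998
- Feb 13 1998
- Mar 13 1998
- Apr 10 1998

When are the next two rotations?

These are Fridays at 28- or 35-day spacing (28, 35, 28, 28).
The pattern: 2nd Friday of the month.
May 1998 — 2nd Friday is May 8 1998.
2nd Friday of June 1998: Jun 12 1998.

May 8 1998, Jun 12 1998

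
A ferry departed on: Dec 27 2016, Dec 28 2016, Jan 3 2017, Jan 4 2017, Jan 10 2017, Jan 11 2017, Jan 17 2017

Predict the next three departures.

Gaps: 1, 6, 1, 6, 1, 6 days — not constant, but cyclic with period 2.
The events fall on every Tuesday and Wednesday.
Next Wednesday: Jan 18 2017.
Next Tuesday: Jan 24 2017.
The following Wednesday is Jan 25 2017.

Jan 18 2017, Jan 24 2017, Jan 25 2017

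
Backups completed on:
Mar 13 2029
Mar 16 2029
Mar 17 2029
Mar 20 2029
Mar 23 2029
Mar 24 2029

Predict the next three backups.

Mar 27 2029, Mar 30 2029, Mar 31 2029

Gaps: 3, 1, 3, 3, 1 days — not constant, but cyclic with period 3.
The events fall on every Tuesday, Friday and Saturday.
The following Tuesday is Mar 27 2029.
The following Friday is Mar 30 2029.
The following Saturday is Mar 31 2029.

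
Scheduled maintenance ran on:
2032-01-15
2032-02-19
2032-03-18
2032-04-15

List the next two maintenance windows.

All dates are Thursdays, 35, 28, 28 days apart.
Specifically, the 3rd Thursday of each month.
May 2032 — 3rd Thursday is 2032-05-20.
3rd Thursday of June 2032: 2032-06-17.

2032-05-20, 2032-06-17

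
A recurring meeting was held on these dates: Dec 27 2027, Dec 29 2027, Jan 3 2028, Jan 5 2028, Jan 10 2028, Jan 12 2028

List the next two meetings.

The gap pattern 2, 5, 2, 5, 2 repeats every 2 events.
These are the Mondays and Wednesdays of each week.
Next Monday: Jan 17 2028.
Next Wednesday: Jan 19 2028.

Jan 17 2028, Jan 19 2028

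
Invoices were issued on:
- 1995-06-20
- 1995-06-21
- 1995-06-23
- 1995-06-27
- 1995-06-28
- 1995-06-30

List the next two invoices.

Gaps: 1, 2, 4, 1, 2 days — not constant, but cyclic with period 3.
The events fall on every Tuesday, Wednesday and Friday.
Next Tuesday: 1995-07-04.
The following Wednesday is 1995-07-05.

1995-07-04, 1995-07-05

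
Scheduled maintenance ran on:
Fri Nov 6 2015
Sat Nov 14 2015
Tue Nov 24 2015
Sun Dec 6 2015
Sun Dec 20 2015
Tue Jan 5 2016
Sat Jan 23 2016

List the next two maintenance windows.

Fri Feb 12 2016, Sat Mar 5 2016

The spacing grows by 2 each time: 8, 10, 12, 14, 16, 18 days.
Next gap: 20 days. Sat Jan 23 2016 + 20 days = Fri Feb 12 2016.
Next gap: 22 days. Fri Feb 12 2016 + 22 days = Sat Mar 5 2016.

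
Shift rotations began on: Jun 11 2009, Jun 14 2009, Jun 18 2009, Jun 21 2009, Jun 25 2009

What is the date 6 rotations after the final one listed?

Jul 16 2009

The gap pattern 3, 4, 3, 4 repeats every 2 events.
These are the Thursdays and Sundays of each week.
Next Sunday: Jun 28 2009.
Next Thursday: Jul 2 2009.
Next Sunday: Jul 5 2009.
Next Thursday: Jul 9 2009.
The following Sunday is Jul 12 2009.
The following Thursday is Jul 16 2009.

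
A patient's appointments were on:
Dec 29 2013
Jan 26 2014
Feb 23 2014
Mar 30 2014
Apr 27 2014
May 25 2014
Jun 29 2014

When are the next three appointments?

Jul 27 2014, Aug 31 2014, Sep 28 2014

All Sundays; the gaps (28, 28, 35, 28, 28, 35) vary with month length.
This is the last Sunday of each month.
Last Sunday of July 2014: Jul 27 2014.
August 2014 ends with Sunday Aug 31 2014.
Last Sunday of September 2014: Sep 28 2014.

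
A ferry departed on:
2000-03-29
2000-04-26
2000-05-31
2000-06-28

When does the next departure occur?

All Wednesdays; the gaps (28, 35, 28) vary with month length.
This is the last Wednesday of each month.
Last Wednesday of July 2000: 2000-07-26.

2000-07-26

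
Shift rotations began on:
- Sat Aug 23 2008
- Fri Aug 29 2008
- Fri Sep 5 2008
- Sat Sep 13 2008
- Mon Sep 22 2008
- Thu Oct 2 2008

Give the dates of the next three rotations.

Mon Oct 13 2008, Sat Oct 25 2008, Fri Nov 7 2008

Intervals are 6, 7, 8, 9, 10 days — an arithmetic progression with common difference 1.
Next gap: 11 days. Thu Oct 2 2008 + 11 days = Mon Oct 13 2008.
Next gap: 12 days. Mon Oct 13 2008 + 12 days = Sat Oct 25 2008.
Next gap: 13 days. Sat Oct 25 2008 + 13 days = Fri Nov 7 2008.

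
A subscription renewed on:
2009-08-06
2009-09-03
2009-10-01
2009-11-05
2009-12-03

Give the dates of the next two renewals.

2010-01-07, 2010-02-04

All dates are Thursdays, 28, 28, 35, 28 days apart.
Specifically, the 1st Thursday of each month.
January 2010 — 1st Thursday is 2010-01-07.
1st Thursday of February 2010: 2010-02-04.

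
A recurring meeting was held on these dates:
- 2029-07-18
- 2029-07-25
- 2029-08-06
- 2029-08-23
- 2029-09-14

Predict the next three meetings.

The spacing grows by 5 each time: 7, 12, 17, 22 days.
Next gap: 27 days. 2029-09-14 + 27 days = 2029-10-11.
Next gap: 32 days. 2029-10-11 + 32 days = 2029-11-12.
Next gap: 37 days. 2029-11-12 + 37 days = 2029-12-19.

2029-10-11, 2029-11-12, 2029-12-19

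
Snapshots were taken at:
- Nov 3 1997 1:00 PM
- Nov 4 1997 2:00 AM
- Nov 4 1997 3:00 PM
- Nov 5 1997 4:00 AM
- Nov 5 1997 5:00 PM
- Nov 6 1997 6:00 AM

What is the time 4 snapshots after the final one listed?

Nov 8 1997 10:00 AM

Spacing: 13, 13, 13, 13, 13 h — constant 13 h.
Nov 6 1997 6:00 AM + 13 h = Nov 6 1997 7:00 PM.
Nov 6 1997 7:00 PM + 13 h = Nov 7 1997 8:00 AM.
Nov 7 1997 8:00 AM + 13 h = Nov 7 1997 9:00 PM.
Nov 7 1997 9:00 PM + 13 h = Nov 8 1997 10:00 AM.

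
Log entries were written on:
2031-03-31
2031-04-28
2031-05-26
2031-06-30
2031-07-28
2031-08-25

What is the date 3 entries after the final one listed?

2031-11-24

These are Mondays with 28, 28, 35, 28, 28-day gaps.
Each is the final Monday of its month — 2031-03-31 is past the 28th, so '4th Monday' doesn't fit.
Last Monday of September 2031: 2031-09-29.
Last Monday of October 2031: 2031-10-27.
November 2031 ends with Monday 2031-11-24.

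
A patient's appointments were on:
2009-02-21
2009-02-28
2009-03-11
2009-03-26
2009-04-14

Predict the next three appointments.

Intervals are 7, 11, 15, 19 days — an arithmetic progression with common difference 4.
Next gap: 23 days. 2009-04-14 + 23 days = 2009-05-07.
Next gap: 27 days. 2009-05-07 + 27 days = 2009-06-03.
Next gap: 31 days. 2009-06-03 + 31 days = 2009-07-04.

2009-05-07, 2009-06-03, 2009-07-04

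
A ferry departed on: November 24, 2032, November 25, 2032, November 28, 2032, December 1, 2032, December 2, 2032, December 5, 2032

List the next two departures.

December 8, 2032; December 9, 2032

The gap pattern 1, 3, 3, 1, 3 repeats every 3 events.
These are the Wednesdays, Thursdays and Sundays of each week.
Next Wednesday: December 8, 2032.
The following Thursday is December 9, 2032.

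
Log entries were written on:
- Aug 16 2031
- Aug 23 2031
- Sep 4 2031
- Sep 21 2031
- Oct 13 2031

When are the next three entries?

Nov 9 2031, Dec 11 2031, Jan 17 2032

Gaps: 7, 12, 17, 22 days — each gap is 5 larger than the previous one.
Next gap: 27 days. Oct 13 2031 + 27 days = Nov 9 2031.
Next gap: 32 days. Nov 9 2031 + 32 days = Dec 11 2031.
Next gap: 37 days. Dec 11 2031 + 37 days = Jan 17 2032.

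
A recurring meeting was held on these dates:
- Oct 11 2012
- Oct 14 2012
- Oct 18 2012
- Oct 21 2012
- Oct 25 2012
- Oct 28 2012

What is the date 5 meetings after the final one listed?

Nov 15 2012

Gaps: 3, 4, 3, 4, 3 days — not constant, but cyclic with period 2.
The events fall on every Thursday and Sunday.
Next Thursday: Nov 1 2012.
Next Sunday: Nov 4 2012.
Next Thursday: Nov 8 2012.
The following Sunday is Nov 11 2012.
The following Thursday is Nov 15 2012.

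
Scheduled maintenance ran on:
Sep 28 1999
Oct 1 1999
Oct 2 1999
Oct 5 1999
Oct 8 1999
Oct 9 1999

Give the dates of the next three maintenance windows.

The gap pattern 3, 1, 3, 3, 1 repeats every 3 events.
These are the Tuesdays, Fridays and Saturdays of each week.
The following Tuesday is Oct 12 1999.
Next Friday: Oct 15 1999.
Next Saturday: Oct 16 1999.

Oct 12 1999, Oct 15 1999, Oct 16 1999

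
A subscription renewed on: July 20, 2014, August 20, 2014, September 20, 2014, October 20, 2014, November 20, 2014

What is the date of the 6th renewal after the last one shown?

May 20, 2015

Each date is the 20th; the gaps (31, 31, 30, 31) track the month lengths.
The rule is the 20th of each month.
Next: December 2014 → December 20, 2014.
Next: January 2015 → January 20, 2015.
February 2015: February 20, 2015.
March 2015: March 20, 2015.
Next: April 2015 → April 20, 2015.
Next: May 2015 → May 20, 2015.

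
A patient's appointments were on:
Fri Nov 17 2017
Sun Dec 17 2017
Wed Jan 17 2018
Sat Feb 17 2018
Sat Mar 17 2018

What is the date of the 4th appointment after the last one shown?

The day-of-month is always 17 (30, 31, 31, 28 days between events).
So this recurs on the 17th of each month.
April 2018: Tue Apr 17 2018.
May 2018: Thu May 17 2018.
June 2018: Sun Jun 17 2018.
July 2018: Tue Jul 17 2018.

Tue Jul 17 2018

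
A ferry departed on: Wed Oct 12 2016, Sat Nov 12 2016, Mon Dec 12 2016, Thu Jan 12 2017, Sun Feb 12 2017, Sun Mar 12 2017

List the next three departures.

The day-of-month is always 12 (31, 30, 31, 31, 28 days between events).
So this recurs on the 12th of each month.
April 2017: Wed Apr 12 2017.
May 2017: Fri May 12 2017.
Next: June 2017 → Mon Jun 12 2017.

Wed Apr 12 2017, Fri May 12 2017, Mon Jun 12 2017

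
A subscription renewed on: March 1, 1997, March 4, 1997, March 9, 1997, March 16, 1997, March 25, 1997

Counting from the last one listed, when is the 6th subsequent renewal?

Gaps: 3, 5, 7, 9 days — each gap is 2 larger than the previous one.
Next gap: 11 days. March 25, 1997 + 11 days = April 5, 1997.
Next gap: 13 days. April 5, 1997 + 13 days = April 18, 1997.
Next gap: 15 days. April 18, 1997 + 15 days = May 3, 1997.
Next gap: 17 days. May 3, 1997 + 17 days = May 20, 1997.
Next gap: 19 days. May 20, 1997 + 19 days = June 8, 1997.
Next gap: 21 days. June 8, 1997 + 21 days = June 29, 1997.

June 29, 1997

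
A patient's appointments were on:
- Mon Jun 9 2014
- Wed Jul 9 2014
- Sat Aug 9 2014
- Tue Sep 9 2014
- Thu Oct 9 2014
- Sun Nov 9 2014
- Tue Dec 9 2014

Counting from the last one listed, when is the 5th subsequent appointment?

Sat May 9 2015

Gaps: 30, 31, 31, 30, 31, 30 days — not constant. Every event is on the 9th of the month.
Pattern: the 9th of each month.
January 2015: Fri Jan 9 2015.
February 2015: Mon Feb 9 2015.
March 2015: Mon Mar 9 2015.
Next: April 2015 → Thu Apr 9 2015.
May 2015: Sat May 9 2015.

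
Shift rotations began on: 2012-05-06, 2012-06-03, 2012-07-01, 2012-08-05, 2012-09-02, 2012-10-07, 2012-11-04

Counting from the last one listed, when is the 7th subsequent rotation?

These are Sundays at 28- or 35-day spacing (28, 28, 35, 28, 35, 28).
The pattern: 1st Sunday of the month.
December 2012 — 1st Sunday is 2012-12-02.
January 2013 — 1st Sunday is 2013-01-06.
February 2013 — 1st Sunday is 2013-02-03.
March 2013 — 1st Sunday is 2013-03-03.
1st Sunday of April 2013: 2013-04-07.
May 2013 — 1st Sunday is 2013-05-05.
June 2013 — 1st Sunday is 2013-06-02.

2013-06-02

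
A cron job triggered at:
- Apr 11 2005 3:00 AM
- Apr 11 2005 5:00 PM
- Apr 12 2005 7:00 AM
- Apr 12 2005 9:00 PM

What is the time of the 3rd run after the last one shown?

Apr 14 2005 3:00 PM

Spacing: 14, 14, 14 h — constant 14 h.
Apr 12 2005 9:00 PM + 14 h = Apr 13 2005 11:00 AM.
Apr 13 2005 11:00 AM + 14 h = Apr 14 2005 1:00 AM.
Apr 14 2005 1:00 AM + 14 h = Apr 14 2005 3:00 PM.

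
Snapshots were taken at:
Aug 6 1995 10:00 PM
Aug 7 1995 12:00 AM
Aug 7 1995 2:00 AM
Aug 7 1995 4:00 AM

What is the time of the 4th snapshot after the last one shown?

Spacing: 2, 2, 2 h — constant 2 h.
Aug 7 1995 4:00 AM + 2 h = Aug 7 1995 6:00 AM.
Aug 7 1995 6:00 AM + 2 h = Aug 7 1995 8:00 AM.
Aug 7 1995 8:00 AM + 2 h = Aug 7 1995 10:00 AM.
Aug 7 1995 10:00 AM + 2 h = Aug 7 1995 12:00 PM.

Aug 7 1995 12:00 PM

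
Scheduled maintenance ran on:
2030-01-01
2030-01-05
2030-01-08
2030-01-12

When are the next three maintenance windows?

Gaps: 4, 3, 4 days — not constant, but cyclic with period 2.
The events fall on every Tuesday and Saturday.
Next Tuesday: 2030-01-15.
The following Saturday is 2030-01-19.
The following Tuesday is 2030-01-22.

2030-01-15, 2030-01-19, 2030-01-22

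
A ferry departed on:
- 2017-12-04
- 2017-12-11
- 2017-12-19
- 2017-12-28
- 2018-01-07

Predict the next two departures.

Intervals are 7, 8, 9, 10 days — an arithmetic progression with common difference 1.
Next gap: 11 days. 2018-01-07 + 11 days = 2018-01-18.
Next gap: 12 days. 2018-01-18 + 12 days = 2018-01-30.

2018-01-18, 2018-01-30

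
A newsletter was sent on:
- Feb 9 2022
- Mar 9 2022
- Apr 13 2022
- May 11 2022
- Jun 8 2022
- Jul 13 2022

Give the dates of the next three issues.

Aug 10 2022, Sep 14 2022, Oct 12 2022

These are Wednesdays at 28- or 35-day spacing (28, 35, 28, 28, 35).
The pattern: 2nd Wednesday of the month.
2nd Wednesday of August 2022: Aug 10 2022.
September 2022 — 2nd Wednesday is Sep 14 2022.
2nd Wednesday of October 2022: Oct 12 2022.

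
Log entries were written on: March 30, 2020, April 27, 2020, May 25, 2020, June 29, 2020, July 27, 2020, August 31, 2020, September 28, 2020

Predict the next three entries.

October 26, 2020; November 30, 2020; December 28, 2020

Every date is a Monday; gaps 28, 28, 35, 28, 35, 28 days.
Each is the last Monday of its month (at least one falls on the 29th or later, ruling out '4th Monday').
Last Monday of October 2020: October 26, 2020.
Last Monday of November 2020: November 30, 2020.
December 2020 ends with Monday December 28, 2020.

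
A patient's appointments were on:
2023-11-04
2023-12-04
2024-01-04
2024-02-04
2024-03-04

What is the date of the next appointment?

2024-04-04

The day-of-month is always 4 (30, 31, 31, 29 days between events).
So this recurs on the 4th of each month.
Next: April 2024 → 2024-04-04.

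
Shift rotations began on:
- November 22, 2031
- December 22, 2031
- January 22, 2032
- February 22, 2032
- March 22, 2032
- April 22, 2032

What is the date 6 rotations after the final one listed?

October 22, 2032

The day-of-month is always 22 (30, 31, 31, 29, 31 days between events).
So this recurs on the 22nd of each month.
May 2032: May 22, 2032.
Next: June 2032 → June 22, 2032.
Next: July 2032 → July 22, 2032.
August 2032: August 22, 2032.
Next: September 2032 → September 22, 2032.
Next: October 2032 → October 22, 2032.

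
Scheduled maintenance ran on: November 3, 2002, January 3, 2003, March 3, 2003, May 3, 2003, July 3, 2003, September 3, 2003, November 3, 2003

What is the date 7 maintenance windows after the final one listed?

Each date is the 3rd; the gaps (61, 59, 61, 61, 62, 61) track the month lengths.
The rule is the 3rd of every 2 months.
Next: January 2004 → January 3, 2004.
Next: March 2004 → March 3, 2004.
May 2004: May 3, 2004.
July 2004: July 3, 2004.
Next: September 2004 → September 3, 2004.
Next: November 2004 → November 3, 2004.
January 2005: January 3, 2005.

January 3, 2005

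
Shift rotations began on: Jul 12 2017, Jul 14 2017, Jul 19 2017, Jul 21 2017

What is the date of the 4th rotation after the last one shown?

The gap pattern 2, 5, 2 repeats every 2 events.
These are the Wednesdays and Fridays of each week.
The following Wednesday is Jul 26 2017.
Next Friday: Jul 28 2017.
The following Wednesday is Aug 2 2017.
The following Friday is Aug 4 2017.

Aug 4 2017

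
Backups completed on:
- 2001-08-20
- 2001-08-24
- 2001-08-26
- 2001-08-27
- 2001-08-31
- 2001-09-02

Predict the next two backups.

2001-09-03, 2001-09-07

Gaps: 4, 2, 1, 4, 2 days — not constant, but cyclic with period 3.
The events fall on every Monday, Friday and Sunday.
Next Monday: 2001-09-03.
The following Friday is 2001-09-07.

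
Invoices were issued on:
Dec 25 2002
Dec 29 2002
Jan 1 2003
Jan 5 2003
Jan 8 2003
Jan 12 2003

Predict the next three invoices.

Jan 15 2003, Jan 19 2003, Jan 22 2003

Gaps: 4, 3, 4, 3, 4 days — not constant, but cyclic with period 2.
The events fall on every Wednesday and Sunday.
Next Wednesday: Jan 15 2003.
The following Sunday is Jan 19 2003.
Next Wednesday: Jan 22 2003.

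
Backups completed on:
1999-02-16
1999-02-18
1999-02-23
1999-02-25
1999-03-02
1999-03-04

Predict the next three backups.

1999-03-09, 1999-03-11, 1999-03-16

Gaps: 2, 5, 2, 5, 2 days — not constant, but cyclic with period 2.
The events fall on every Tuesday and Thursday.
The following Tuesday is 1999-03-09.
The following Thursday is 1999-03-11.
The following Tuesday is 1999-03-16.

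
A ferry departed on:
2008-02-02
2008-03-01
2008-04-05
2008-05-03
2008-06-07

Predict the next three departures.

These are Saturdays at 28- or 35-day spacing (28, 35, 28, 35).
The pattern: 1st Saturday of the month.
1st Saturday of July 2008: 2008-07-05.
August 2008 — 1st Saturday is 2008-08-02.
September 2008 — 1st Saturday is 2008-09-06.

2008-07-05, 2008-08-02, 2008-09-06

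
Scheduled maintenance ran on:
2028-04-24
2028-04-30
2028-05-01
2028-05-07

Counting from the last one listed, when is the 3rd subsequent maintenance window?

2028-05-15

Every event lands on a Monday or Sunday (gaps cycle 6, 1, 6).
So the schedule is: every Monday and Sunday.
The following Monday is 2028-05-08.
The following Sunday is 2028-05-14.
The following Monday is 2028-05-15.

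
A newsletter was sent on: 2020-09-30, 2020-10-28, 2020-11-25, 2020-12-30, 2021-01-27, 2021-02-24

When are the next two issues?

2021-03-31, 2021-04-28

These are Wednesdays with 28, 28, 35, 28, 28-day gaps.
Each is the final Wednesday of its month — 2020-09-30 is past the 28th, so '4th Wednesday' doesn't fit.
Last Wednesday of March 2021: 2021-03-31.
Last Wednesday of April 2021: 2021-04-28.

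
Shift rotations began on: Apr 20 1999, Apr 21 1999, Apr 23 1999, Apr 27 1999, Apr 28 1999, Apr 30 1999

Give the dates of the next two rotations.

Gaps: 1, 2, 4, 1, 2 days — not constant, but cyclic with period 3.
The events fall on every Tuesday, Wednesday and Friday.
Next Tuesday: May 4 1999.
The following Wednesday is May 5 1999.

May 4 1999, May 5 1999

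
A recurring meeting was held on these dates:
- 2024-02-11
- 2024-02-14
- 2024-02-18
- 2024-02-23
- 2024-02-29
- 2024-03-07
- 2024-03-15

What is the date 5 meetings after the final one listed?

Intervals are 3, 4, 5, 6, 7, 8 days — an arithmetic progression with common difference 1.
Next gap: 9 days. 2024-03-15 + 9 days = 2024-03-24.
Next gap: 10 days. 2024-03-24 + 10 days = 2024-04-03.
Next gap: 11 days. 2024-04-03 + 11 days = 2024-04-14.
Next gap: 12 days. 2024-04-14 + 12 days = 2024-04-26.
Next gap: 13 days. 2024-04-26 + 13 days = 2024-05-09.

2024-05-09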